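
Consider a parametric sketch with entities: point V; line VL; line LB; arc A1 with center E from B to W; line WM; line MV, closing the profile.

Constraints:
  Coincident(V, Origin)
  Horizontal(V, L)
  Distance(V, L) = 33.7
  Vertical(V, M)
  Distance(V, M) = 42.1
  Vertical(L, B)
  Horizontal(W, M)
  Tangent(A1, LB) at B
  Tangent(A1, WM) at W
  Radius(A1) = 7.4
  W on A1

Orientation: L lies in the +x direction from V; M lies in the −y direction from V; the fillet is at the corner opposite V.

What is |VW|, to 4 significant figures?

49.64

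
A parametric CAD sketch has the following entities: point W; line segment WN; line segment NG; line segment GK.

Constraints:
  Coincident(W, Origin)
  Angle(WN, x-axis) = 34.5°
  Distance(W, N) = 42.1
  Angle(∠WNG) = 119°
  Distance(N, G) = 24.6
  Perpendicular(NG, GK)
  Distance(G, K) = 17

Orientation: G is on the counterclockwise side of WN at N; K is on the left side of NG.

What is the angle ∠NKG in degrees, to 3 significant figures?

55.4°

∠WNG = 119.0°, so NG runs at 34.5° + (180° − 119.0°) = 95.5° from the x-axis; with |NG| = 24.6, G = N + 24.6·(cos 95.5°, sin 95.5°) = (32.3, 48.3). The perpendicularity gives GK at right angles to NG; with |GK| = 17.0 on the left of NG, K = G + 17.0·(-0.995, -0.0958) = (15.4, 46.7). Then cos ∠NKG = KN·KG / (|KN||KG|), giving 55.4°.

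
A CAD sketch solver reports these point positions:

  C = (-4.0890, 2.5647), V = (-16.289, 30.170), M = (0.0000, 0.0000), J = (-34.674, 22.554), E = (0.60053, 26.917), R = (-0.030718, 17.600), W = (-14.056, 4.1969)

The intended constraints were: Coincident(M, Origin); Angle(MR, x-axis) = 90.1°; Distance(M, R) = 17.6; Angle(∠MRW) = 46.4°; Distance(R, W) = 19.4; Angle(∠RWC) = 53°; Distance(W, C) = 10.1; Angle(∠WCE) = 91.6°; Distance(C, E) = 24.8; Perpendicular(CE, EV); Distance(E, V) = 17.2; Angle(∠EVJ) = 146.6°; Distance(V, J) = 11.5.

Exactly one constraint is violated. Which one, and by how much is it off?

Distance(V, J) = 11.5 — off by 8.40.

M = (0.00, 0.00) ✓; MR at 90.10° ✓; |MR| = 17.60 ✓; ∠MRW = 46.40° ✓; |RW| = 19.40 ✓; ∠RWC = 53.00° ✓; |WC| = 10.10 ✓; ∠WCE = 91.60° ✓; |CE| = 24.80 ✓; ∠(CE, EV) = 90.00° ✓; |EV| = 17.20 ✓; ∠EVJ = 146.6° ✓; |VJ| = 19.90 ✗.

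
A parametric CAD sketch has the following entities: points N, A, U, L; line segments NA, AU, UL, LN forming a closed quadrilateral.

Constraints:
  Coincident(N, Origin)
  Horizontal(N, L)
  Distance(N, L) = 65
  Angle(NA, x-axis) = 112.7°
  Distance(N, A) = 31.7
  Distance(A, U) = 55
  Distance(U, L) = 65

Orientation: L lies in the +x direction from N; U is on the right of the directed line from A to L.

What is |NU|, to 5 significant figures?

23.608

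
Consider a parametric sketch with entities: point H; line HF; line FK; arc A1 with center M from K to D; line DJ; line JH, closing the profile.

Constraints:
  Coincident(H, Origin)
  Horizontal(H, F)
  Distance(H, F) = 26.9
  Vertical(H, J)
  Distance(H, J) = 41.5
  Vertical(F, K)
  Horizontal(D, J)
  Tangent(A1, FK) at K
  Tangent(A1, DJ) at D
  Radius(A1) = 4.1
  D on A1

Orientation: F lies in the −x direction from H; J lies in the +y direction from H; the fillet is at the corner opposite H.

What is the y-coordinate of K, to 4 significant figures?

37.40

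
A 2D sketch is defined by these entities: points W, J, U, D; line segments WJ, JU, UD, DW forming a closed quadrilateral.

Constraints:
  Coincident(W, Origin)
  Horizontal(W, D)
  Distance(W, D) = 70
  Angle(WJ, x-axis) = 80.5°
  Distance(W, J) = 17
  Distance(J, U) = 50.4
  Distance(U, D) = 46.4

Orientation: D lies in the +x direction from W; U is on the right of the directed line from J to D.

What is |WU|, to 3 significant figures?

39.8

Checks: |JU| = 50.40 ✓; |UD| = 46.40 ✓.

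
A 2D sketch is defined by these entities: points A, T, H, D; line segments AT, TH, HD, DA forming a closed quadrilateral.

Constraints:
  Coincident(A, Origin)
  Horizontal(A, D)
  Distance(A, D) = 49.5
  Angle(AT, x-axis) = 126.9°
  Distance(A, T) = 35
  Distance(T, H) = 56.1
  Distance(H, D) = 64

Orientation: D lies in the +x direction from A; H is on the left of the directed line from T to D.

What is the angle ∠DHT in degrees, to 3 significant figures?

78.0°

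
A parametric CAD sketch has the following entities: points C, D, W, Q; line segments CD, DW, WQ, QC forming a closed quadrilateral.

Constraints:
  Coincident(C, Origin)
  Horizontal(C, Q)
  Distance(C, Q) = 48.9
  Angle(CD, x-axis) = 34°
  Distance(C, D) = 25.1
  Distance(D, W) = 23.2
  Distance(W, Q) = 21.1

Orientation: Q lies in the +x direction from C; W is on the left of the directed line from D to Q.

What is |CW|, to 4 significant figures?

47.68

C is at the origin; CQ is horizontal with |CQ| = 48.9 and Q in +x, so Q = (48.9, 0). CD runs at 34.0° with |CD| = 25.1, so D = (20.81, 14.04). W is determined by |DW| = 23.2 and |WQ| = 21.1 together: it lies at the intersection of circle(D, 23.2) and circle(Q, 21.1). With |DQ| = 31.40, the foot of the radical line on DQ is 17.18 from D and the perpendicular offset is √(23.2² − 17.18²) = 15.59. Taking the left-of-DQ solution: W = (43.15, 20.30).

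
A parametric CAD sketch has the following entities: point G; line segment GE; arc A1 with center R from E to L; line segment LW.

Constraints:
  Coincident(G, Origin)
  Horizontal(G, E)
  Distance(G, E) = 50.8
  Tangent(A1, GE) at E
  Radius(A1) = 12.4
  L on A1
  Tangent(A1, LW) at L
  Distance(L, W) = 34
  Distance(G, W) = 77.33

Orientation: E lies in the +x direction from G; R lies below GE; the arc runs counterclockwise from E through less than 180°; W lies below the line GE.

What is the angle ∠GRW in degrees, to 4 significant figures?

120.8°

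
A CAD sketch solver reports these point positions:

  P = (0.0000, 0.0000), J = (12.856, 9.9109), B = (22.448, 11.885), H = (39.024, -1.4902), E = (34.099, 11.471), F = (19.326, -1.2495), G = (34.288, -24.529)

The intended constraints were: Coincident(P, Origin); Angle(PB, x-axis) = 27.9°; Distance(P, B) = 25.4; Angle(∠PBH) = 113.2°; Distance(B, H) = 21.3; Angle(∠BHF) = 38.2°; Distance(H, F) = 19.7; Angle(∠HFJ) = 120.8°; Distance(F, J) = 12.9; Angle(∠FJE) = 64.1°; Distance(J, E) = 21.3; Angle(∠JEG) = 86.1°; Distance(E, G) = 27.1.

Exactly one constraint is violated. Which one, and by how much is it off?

Distance(E, G) = 27.1 — off by 8.90.

P = (0.00, 0.00) ✓; PB at 27.90° ✓; |PB| = 25.40 ✓; ∠PBH = 113.2° ✓; |BH| = 21.30 ✓; ∠BHF = 38.20° ✓; |HF| = 19.70 ✓; ∠HFJ = 120.8° ✓; |FJ| = 12.90 ✓; ∠FJE = 64.10° ✓; |JE| = 21.30 ✓; ∠JEG = 86.10° ✓; |EG| = 36.00 ✗.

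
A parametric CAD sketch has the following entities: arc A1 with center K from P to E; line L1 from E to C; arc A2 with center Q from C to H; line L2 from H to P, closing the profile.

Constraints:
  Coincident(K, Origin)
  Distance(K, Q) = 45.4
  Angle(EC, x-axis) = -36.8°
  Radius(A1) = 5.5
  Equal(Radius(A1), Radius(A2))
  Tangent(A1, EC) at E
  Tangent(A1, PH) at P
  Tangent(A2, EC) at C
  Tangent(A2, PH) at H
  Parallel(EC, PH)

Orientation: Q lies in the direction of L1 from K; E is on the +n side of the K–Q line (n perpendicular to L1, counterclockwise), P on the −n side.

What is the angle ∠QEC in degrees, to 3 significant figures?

6.91°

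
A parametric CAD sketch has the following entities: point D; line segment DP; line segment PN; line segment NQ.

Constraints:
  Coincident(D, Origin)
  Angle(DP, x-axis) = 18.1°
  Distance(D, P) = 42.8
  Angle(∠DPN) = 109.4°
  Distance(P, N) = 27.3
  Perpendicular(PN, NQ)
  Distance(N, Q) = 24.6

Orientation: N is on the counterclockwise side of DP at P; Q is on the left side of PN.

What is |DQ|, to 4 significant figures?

44.41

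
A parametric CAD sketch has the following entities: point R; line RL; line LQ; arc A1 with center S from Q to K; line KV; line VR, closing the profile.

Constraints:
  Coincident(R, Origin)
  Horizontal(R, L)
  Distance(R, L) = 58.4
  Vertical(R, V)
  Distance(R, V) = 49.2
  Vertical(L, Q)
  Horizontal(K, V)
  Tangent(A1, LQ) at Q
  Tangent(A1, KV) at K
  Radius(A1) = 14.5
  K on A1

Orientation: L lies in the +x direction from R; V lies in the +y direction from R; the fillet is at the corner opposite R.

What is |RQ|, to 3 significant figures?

67.9

The virtual corner opposite R is at (58.4, 49.2). The tangent condition forces SQ to be normal to LQ and the tangent condition forces SK to be normal to KV, with radius 14.5, so the center S sits 14.5 in from both sides at S = (43.9, 34.7). That places the tangent points at Q = (58.4, 34.7) on LQ and K = (43.9, 49.2) on KV. Then |RQ| = |Q − R| = 67.9.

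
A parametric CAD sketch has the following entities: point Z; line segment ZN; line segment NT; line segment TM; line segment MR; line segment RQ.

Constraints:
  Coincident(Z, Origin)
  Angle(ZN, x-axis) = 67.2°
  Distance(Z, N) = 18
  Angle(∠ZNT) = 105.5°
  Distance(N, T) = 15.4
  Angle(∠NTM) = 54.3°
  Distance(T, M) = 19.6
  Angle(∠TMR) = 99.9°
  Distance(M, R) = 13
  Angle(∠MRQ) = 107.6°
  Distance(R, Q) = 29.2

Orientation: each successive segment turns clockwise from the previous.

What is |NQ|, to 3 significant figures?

19.0

Z is at the origin; ZN runs at 67.2° with length 18.0, so N = (6.98, 16.6). ∠ZNT = 105.5° gives NT at -7.30° from the x-axis; with |NT| = 15.4, T = (22.3, 14.6). ∠NTM = 54.3° gives TM at -133° from the x-axis; with |TM| = 19.6, M = (8.88, 0.302). ∠TMR = 99.9° gives MR at 147° from the x-axis; with |MR| = 13.0, R = (-2.01, 7.40). ∠MRQ = 107.6° gives RQ at 74.5° from the x-axis; with |RQ| = 29.2, Q = (5.80, 35.5). Then |NQ| = |Q − N| = 19.0.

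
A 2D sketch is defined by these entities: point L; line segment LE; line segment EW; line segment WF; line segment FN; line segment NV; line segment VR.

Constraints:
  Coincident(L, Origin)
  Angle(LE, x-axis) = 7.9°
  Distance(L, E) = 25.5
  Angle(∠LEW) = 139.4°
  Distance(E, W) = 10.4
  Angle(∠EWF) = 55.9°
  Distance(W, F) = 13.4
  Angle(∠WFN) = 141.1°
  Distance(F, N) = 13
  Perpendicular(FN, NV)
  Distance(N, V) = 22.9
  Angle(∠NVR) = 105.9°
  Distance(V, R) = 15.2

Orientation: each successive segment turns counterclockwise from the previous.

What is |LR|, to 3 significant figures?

35.6

L is at the origin; LE runs at 7.9° with length 25.5, so E = (25.3, 3.50). ∠LEW = 139.4° gives EW at 48.5° from the x-axis; with |EW| = 10.4, W = (32.1, 11.3). ∠EWF = 55.9° gives WF at 173° from the x-axis; with |WF| = 13.4, F = (18.9, 13.0). ∠WFN = 141.1° gives FN at -148° from the x-axis; with |FN| = 13.0, N = (7.78, 6.23). FN ⟂ NV, so NV runs at -58.5°; with |NV| = 22.9, V = (19.7, -13.3). ∠NVR = 105.9° gives VR at 15.6° from the x-axis; with |VR| = 15.2, R = (34.4, -9.21). Then |LR| = |R − L| = 35.6.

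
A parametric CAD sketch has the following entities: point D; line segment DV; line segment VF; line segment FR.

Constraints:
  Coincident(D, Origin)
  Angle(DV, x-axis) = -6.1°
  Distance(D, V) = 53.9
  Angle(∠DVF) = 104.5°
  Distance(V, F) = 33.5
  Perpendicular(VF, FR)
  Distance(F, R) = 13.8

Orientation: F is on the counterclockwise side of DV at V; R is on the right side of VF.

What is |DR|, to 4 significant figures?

81.01

D is at the origin; DV runs at -6.1° with length 53.9, so V = 53.9·(cos -6.1°, sin -6.1°) = (53.59, -5.728). ∠DVF = 104.5°, so VF runs at -6.1° + (180° − 104.5°) = 69.40° from the x-axis; with |VF| = 33.5, F = V + 33.5·(cos 69.40°, sin 69.40°) = (65.38, 25.63). VF is perpendicular to FR; with |FR| = 13.8 on the right of VF, R = F + 13.8·(0.9361, -0.3518) = (78.30, 20.77). Then |DR| = |R − D| = 81.01.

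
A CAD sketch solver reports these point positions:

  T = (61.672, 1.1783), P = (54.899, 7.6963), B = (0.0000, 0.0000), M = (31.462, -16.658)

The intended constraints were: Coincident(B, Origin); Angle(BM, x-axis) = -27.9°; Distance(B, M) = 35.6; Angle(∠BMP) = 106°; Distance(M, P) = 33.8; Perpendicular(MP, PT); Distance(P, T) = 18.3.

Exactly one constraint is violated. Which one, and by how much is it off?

Distance(P, T) = 18.3 — off by 8.90.

B = (0.00, 0.00) ✓; BM at -27.90° ✓; |BM| = 35.60 ✓; ∠BMP = 106.0° ✓; |MP| = 33.80 ✓; ∠(MP, PT) = 90.00° ✓; |PT| = 9.400 ✗.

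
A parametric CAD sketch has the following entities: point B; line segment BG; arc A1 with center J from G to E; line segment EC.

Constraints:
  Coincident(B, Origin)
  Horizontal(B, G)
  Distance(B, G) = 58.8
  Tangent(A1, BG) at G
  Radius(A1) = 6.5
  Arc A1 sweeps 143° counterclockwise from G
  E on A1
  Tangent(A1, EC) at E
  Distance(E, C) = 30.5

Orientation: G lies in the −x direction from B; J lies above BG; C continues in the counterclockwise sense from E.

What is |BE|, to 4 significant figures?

56.12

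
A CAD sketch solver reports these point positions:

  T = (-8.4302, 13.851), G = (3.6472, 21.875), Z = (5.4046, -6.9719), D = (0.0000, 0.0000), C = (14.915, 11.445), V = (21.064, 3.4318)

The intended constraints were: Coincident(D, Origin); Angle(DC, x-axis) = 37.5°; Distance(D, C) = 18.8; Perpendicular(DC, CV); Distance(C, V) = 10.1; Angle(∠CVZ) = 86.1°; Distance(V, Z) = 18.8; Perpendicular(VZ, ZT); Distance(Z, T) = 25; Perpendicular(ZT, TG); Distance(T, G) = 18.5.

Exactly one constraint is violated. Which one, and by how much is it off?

Distance(T, G) = 18.5 — off by 4.00.

D = (0.00, 0.00) ✓; DC at 37.50° ✓; |DC| = 18.80 ✓; ∠(DC, CV) = 90.00° ✓; |CV| = 10.10 ✓; ∠CVZ = 86.10° ✓; |VZ| = 18.80 ✓; ∠(VZ, ZT) = 90.00° ✓; |ZT| = 25.00 ✓; ∠(ZT, TG) = 90.00° ✓; |TG| = 14.50 ✗.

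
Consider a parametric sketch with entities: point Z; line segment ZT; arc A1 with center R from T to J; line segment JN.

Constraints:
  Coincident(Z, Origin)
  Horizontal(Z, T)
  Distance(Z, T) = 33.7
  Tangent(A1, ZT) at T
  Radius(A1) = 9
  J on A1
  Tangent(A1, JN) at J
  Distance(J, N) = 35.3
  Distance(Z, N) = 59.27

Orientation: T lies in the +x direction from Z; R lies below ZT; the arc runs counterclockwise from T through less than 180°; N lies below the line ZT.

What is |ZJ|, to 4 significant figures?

28.19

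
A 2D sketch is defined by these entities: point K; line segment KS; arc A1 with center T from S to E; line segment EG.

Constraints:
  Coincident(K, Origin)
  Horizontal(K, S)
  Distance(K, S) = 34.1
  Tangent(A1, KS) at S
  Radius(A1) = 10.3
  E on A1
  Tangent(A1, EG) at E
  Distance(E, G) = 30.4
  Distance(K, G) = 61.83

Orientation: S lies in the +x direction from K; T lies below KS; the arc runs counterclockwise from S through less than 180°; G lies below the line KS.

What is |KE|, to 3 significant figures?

31.8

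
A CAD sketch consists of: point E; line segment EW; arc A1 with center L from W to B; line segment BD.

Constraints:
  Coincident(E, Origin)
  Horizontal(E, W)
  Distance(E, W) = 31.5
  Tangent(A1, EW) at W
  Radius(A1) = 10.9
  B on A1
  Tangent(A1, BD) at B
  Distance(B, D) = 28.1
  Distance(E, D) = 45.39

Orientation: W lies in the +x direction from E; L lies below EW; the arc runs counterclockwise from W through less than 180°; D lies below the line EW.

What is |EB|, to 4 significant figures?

23.62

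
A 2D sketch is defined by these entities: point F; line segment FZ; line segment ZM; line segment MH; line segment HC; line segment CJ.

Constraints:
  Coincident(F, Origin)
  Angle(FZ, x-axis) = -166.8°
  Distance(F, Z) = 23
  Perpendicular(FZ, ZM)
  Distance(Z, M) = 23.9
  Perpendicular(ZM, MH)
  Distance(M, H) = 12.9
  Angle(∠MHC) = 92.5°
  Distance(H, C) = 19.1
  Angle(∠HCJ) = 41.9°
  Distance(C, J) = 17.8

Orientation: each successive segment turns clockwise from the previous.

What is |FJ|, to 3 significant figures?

27.9

F is at the origin; FZ runs at -166.8° with length 23.0, so Z = (-22.4, -5.25). FZ is perpendicular to ZM, so ZM runs at 103°; with |ZM| = 23.9, M = (-27.8, 18.0). ZM ⟂ MH, so MH runs at 13.2°; with |MH| = 12.9, H = (-15.3, 21.0). ∠MHC = 92.5° gives HC at -74.3° from the x-axis; with |HC| = 19.1, C = (-10.1, 2.57). ∠HCJ = 41.9° gives CJ at 148° from the x-axis; with |CJ| = 17.8, J = (-25.2, 12.1). Then |FJ| = |J − F| = 27.9.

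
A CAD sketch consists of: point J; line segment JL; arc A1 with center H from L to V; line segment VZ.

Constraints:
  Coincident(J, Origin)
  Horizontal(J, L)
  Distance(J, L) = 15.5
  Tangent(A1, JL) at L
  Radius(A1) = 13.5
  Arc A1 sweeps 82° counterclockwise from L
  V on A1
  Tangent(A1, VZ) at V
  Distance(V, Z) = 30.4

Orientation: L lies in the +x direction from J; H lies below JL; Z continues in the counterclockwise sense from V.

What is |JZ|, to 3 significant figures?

41.8

J is at the origin; JL is horizontal with |JL| = 15.5 and L on the +x side, so L = (15.5, 0.00). The tangent condition forces HL to be normal to JL, so H = L + (0, -13.5) = (15.5, -13.5). On A1, L sits at bearing 90° from H; an 82° counterclockwise sweep puts V at bearing 172°, so V = H + 13.5·(cos 172°, sin 172°) = (2.13, -11.6). A1 meets VZ tangentially, so HV is at right angles to VZ, so VZ runs along (−sin 172°, cos 172°); with |VZ| = 30.4, Z = (-2.10, -41.7). Then |JZ| = |Z − J| = 41.8.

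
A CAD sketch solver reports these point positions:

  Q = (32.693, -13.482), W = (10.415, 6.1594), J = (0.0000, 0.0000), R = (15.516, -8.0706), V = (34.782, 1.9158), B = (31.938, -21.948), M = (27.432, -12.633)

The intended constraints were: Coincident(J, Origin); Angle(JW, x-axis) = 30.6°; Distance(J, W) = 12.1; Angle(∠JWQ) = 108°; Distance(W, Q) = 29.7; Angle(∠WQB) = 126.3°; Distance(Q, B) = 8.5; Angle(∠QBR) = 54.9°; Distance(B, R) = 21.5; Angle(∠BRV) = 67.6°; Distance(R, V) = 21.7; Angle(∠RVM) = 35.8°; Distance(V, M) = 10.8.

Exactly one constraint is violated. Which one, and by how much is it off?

Distance(V, M) = 10.8 — off by 5.50.

J = (0.00, 0.00) ✓; JW at 30.60° ✓; |JW| = 12.10 ✓; ∠JWQ = 108.0° ✓; |WQ| = 29.70 ✓; ∠WQB = 126.3° ✓; |QB| = 8.500 ✓; ∠QBR = 54.90° ✓; |BR| = 21.50 ✓; ∠BRV = 67.60° ✓; |RV| = 21.70 ✓; ∠RVM = 35.80° ✓; |VM| = 16.30 ✗.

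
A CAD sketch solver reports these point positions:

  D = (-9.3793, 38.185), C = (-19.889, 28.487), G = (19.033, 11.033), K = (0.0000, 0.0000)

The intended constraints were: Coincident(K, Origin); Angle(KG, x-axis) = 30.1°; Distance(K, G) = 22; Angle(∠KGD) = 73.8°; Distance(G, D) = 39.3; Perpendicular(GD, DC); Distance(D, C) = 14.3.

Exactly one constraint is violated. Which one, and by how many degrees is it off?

Perpendicular(GD, DC) — off by 3.60°.

K = (0.00, 0.00) ✓; KG at 30.10° ✓; |KG| = 22.00 ✓; ∠KGD = 73.80° ✓; |GD| = 39.30 ✓; ∠(GD, DC) = 86.40° ✗; |DC| = 14.30 ✓.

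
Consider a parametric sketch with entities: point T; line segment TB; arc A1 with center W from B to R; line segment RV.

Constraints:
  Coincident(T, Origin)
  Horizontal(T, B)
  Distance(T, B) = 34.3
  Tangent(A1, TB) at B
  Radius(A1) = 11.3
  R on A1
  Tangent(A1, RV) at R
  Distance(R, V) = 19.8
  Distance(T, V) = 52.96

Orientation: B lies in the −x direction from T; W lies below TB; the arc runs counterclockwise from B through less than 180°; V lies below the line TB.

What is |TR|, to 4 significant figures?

47.35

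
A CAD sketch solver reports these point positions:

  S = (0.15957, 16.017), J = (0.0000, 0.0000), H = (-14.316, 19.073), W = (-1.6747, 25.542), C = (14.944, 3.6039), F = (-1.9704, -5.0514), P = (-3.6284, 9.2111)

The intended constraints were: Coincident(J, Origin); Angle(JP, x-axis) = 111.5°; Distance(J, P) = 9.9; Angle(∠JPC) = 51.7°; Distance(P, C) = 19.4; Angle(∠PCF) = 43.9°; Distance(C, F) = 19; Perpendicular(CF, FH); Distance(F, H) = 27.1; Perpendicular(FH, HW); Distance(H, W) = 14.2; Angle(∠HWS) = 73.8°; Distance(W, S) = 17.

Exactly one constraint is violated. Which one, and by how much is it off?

Distance(W, S) = 17 — off by 7.30.

J = (0.00, 0.00) ✓; JP at 111.5° ✓; |JP| = 9.900 ✓; ∠JPC = 51.70° ✓; |PC| = 19.40 ✓; ∠PCF = 43.90° ✓; |CF| = 19.00 ✓; ∠(CF, FH) = 90.00° ✓; |FH| = 27.10 ✓; ∠(FH, HW) = 90.00° ✓; |HW| = 14.20 ✓; ∠HWS = 73.80° ✓; |WS| = 9.700 ✗.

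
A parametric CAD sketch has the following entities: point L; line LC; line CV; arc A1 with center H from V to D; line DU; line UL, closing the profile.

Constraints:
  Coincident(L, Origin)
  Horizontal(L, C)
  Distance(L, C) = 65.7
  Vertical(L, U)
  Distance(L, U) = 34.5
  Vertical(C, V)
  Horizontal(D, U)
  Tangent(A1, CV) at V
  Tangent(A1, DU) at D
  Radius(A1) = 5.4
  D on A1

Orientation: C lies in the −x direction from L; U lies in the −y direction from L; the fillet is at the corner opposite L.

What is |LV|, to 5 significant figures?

71.856

The virtual corner opposite L is at (-65.700, -34.500). The tangent condition forces HV to be normal to CV and tangency of A1 to DU means the radius HD is perpendicular to DU, with radius 5.4, so the center H sits 5.4 in from both sides at H = (-60.300, -29.100). That places the tangent points at V = (-65.700, -29.100) on CV and D = (-60.300, -34.500) on DU. Then |LV| = |V − L| = 71.856.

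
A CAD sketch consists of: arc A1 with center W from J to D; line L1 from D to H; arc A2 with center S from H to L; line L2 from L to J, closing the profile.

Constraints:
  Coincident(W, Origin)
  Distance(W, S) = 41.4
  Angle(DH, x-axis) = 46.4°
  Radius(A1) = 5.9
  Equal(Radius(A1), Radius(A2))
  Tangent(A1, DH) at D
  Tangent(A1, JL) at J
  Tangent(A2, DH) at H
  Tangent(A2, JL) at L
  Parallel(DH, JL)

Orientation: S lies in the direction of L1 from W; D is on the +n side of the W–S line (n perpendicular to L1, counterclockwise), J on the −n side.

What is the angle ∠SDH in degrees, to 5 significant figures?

8.1107°

The slot axis is L1's direction at 46.4°, so u = (cos 46.4°, sin 46.4°) = (0.68962, 0.72417) and n = (−sin 46.4°, cos 46.4°) = (-0.72417, 0.68962). W is at the origin and S lies 41.4 along u from W, so S = 41.4·u = (28.550, 29.981). Tangency of A1 to both parallel lines with radius 5.9 puts D and J at W ± 5.9·n: D = (-4.2726, 4.0688), J = (4.2726, -4.0688). Equal radii place H and L the same way about S: H = S + 5.9·n = (24.278, 34.049), L = S − 5.9·n = (32.823, 25.912). Then cos ∠SDH = DS·DH / (|DS||DH|), giving 8.1107°.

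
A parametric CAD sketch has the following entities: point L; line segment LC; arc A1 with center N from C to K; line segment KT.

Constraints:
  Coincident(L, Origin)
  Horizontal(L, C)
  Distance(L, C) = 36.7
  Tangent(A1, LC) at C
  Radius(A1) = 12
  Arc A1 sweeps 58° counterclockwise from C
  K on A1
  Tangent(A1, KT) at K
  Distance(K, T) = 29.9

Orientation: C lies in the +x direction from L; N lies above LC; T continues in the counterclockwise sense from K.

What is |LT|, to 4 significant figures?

69.96

L is at the origin; LC is horizontal with |LC| = 36.7 and C on the +x side, so C = (36.70, 0.000). The tangent condition forces NC to be normal to LC, so N = C + (0, 12) = (36.70, 12.00). On A1, C sits at bearing -90° from N; a 58° counterclockwise sweep puts K at bearing -32°, so K = N + 12.0·(cos -32°, sin -32°) = (46.88, 5.641). Tangency of A1 to KT means the radius NK is perpendicular to KT, so KT runs along (−sin -32°, cos -32°); with |KT| = 29.9, T = (62.72, 31.00). Then |LT| = |T − L| = 69.96.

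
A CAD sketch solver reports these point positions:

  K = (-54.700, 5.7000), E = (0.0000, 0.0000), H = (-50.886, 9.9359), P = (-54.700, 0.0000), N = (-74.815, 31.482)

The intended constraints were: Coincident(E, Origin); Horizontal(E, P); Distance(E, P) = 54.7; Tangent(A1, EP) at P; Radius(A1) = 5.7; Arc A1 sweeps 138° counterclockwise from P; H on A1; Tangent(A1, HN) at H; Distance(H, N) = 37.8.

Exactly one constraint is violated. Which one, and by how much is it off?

Distance(H, N) = 37.8 — off by 5.60.

E = (0.00, 0.00) ✓; E.y = 0.00, P.y = 0.00 ✓; |EP| = 54.70 ✓; ∠(KP, PE) = 90.00° ✓; |KP| = 5.700 ✓; bearing(K→H) − bearing(K→P) = 138.0° ✓; |KH| = 5.700 ✓; ∠(KH, HN) = 90.00° ✓; |HN| = 32.20 ✗.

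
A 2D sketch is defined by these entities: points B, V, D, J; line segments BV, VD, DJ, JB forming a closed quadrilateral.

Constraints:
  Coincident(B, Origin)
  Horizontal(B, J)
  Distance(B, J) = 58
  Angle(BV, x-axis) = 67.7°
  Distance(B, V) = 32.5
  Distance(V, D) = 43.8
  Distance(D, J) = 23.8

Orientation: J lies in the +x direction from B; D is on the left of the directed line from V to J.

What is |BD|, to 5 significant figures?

60.494

B is at the origin; B and J share the same y with |BJ| = 58.0 and J in +x, so J = (58.0, 0). BV runs at 67.7° with |BV| = 32.5, so V = (12.332, 30.069). D is determined by |VD| = 43.8 and |DJ| = 23.8 together: it lies at the intersection of circle(V, 43.8) and circle(J, 23.8). With |VJ| = 54.678, the foot of the radical line on VJ is 39.702 from V and the perpendicular offset is √(43.8² − 39.702²) = 18.498. Taking the left-of-VJ solution: D = (55.665, 23.685).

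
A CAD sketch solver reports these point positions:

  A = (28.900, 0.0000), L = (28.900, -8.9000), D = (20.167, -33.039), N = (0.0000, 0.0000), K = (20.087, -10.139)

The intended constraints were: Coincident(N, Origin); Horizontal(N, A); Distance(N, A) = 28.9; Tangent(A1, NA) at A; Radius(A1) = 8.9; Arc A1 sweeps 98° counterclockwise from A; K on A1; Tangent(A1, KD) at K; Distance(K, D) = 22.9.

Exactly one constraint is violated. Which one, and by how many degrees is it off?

Tangent(A1, KD) at K — off by 7.80°.

N = (0.00, 0.00) ✓; N.y = 0.00, A.y = 0.00 ✓; |NA| = 28.90 ✓; ∠(LA, AN) = 90.00° ✓; |LA| = 8.900 ✓; bearing(L→K) − bearing(L→A) = 98.00° ✓; |LK| = 8.900 ✓; ∠(LK, KD) = 97.80° ✗; |KD| = 22.90 ✓.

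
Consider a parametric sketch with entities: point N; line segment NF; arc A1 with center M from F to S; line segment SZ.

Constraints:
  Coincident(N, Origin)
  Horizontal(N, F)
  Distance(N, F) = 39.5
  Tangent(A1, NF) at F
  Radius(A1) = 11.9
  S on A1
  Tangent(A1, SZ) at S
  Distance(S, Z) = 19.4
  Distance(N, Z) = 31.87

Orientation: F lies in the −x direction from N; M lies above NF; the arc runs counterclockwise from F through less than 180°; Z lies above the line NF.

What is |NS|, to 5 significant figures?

29.531

Checks: |MS| = 11.90 ✓; ∠(MS, SZ) = 90.00° ✓; |SZ| = 19.40 ✓; |NZ| = 31.87 ✓.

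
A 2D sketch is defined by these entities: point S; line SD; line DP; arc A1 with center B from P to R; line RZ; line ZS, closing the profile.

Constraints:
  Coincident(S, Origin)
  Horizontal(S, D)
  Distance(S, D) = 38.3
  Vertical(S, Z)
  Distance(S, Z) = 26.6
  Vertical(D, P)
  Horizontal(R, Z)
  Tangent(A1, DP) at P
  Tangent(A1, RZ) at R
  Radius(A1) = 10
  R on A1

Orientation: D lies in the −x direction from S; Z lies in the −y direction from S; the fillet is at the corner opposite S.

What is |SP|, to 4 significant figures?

41.74

S is at the origin; S and D share the same y with |SD| = 38.3 and D on the −x side, so D = (-38.30, 0.000). S and Z share the same x with |SZ| = 26.6 and Z on the −y side, so Z = (0.000, -26.60). The virtual corner opposite S is at (-38.30, -26.60). The tangent condition forces BP to be normal to DP and tangency of A1 to RZ means the radius BR is perpendicular to RZ, with radius 10.0, so the center B sits 10.0 in from both sides at B = (-28.30, -16.60). That places the tangent points at P = (-38.30, -16.60) on DP and R = (-28.30, -26.60) on RZ. Then |SP| = |P − S| = 41.74.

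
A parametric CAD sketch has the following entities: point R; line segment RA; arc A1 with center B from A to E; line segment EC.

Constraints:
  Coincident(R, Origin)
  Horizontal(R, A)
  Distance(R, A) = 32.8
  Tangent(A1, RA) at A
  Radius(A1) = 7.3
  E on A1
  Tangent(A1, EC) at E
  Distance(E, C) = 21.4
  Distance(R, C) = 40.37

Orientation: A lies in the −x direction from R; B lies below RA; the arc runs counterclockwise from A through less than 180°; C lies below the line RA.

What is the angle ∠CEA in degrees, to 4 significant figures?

119.1°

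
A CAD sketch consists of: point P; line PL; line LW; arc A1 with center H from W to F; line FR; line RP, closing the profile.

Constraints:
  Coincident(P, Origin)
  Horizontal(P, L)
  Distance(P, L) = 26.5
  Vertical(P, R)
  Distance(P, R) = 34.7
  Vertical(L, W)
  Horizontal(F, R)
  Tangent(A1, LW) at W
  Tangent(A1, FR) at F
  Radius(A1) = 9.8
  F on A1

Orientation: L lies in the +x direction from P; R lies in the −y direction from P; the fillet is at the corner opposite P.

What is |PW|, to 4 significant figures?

36.36

P is at the origin; P and L share the same y with |PL| = 26.5 and L on the +x side, so L = (26.50, 0.000). P and R share the same x with |PR| = 34.7 and R on the −y side, so R = (0.000, -34.70). The virtual corner opposite P is at (26.50, -34.70). The tangent condition forces HW to be normal to LW and the tangent condition forces HF to be normal to FR, with radius 9.8, so the center H sits 9.8 in from both sides at H = (16.70, -24.90). That places the tangent points at W = (26.50, -24.90) on LW and F = (16.70, -34.70) on FR. Then |PW| = |W − P| = 36.36.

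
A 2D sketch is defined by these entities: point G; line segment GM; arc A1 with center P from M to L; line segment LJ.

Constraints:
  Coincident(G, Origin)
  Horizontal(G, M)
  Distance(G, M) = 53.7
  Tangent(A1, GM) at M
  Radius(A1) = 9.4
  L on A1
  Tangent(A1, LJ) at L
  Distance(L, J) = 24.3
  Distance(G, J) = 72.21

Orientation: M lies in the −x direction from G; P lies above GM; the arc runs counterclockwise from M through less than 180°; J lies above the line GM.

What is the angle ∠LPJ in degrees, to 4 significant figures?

68.85°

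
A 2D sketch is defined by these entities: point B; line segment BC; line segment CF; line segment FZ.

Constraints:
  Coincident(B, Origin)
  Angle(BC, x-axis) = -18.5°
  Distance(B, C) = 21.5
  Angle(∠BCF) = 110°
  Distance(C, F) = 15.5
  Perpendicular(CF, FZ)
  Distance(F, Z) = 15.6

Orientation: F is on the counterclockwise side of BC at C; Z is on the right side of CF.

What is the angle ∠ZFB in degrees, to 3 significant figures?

131°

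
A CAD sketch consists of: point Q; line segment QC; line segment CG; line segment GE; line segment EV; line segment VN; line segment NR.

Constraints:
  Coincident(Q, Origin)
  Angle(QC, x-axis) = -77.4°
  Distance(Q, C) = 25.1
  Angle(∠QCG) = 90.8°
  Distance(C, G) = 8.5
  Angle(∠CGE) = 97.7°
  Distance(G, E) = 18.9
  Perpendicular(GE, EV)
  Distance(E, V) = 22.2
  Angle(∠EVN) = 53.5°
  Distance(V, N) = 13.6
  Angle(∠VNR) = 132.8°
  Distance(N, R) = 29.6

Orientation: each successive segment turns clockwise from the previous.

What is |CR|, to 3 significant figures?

24.4

Q is at the origin; QC runs at -77.4° with length 25.1, so C = (5.48, -24.5). ∠QCG = 90.8° gives CG at -167° from the x-axis; with |CG| = 8.5, G = (-2.79, -26.5). ∠CGE = 97.7° gives GE at 111° from the x-axis; with |GE| = 18.9, E = (-9.60, -8.83). GE ⟂ EV, so EV runs at 21.1°; with |EV| = 22.2, V = (11.1, -0.841). ∠EVN = 53.5° gives VN at -105° from the x-axis; with |VN| = 13.6, N = (7.50, -14.0). ∠VNR = 132.8° gives NR at -153° from the x-axis; with |NR| = 29.6, R = (-18.8, -27.6). Then |CR| = |R − C| = 24.4.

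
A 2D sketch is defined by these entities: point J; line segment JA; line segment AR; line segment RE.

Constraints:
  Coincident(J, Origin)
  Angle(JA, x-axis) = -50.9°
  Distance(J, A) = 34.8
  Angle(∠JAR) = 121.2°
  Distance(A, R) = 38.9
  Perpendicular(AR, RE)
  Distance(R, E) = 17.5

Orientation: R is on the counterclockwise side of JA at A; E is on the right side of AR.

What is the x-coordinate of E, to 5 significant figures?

62.884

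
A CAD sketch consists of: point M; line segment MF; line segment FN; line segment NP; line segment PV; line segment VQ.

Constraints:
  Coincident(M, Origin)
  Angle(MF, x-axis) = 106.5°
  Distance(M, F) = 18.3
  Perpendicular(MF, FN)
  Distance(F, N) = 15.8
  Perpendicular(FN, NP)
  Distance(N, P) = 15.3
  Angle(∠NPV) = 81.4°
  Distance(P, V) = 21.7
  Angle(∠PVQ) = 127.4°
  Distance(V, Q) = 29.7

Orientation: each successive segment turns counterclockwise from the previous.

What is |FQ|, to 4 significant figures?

24.37

M is at the origin; MF runs at 106.5° with length 18.3, so F = (-5.197, 17.55). MF ⟂ FN, so FN runs at -163.5°; with |FN| = 15.8, N = (-20.35, 13.06). The perpendicularity gives NP at right angles to FN, so NP runs at -73.50°; with |NP| = 15.3, P = (-16.00, -1.611). ∠NPV = 81.4° gives PV at 25.10° from the x-axis; with |PV| = 21.7, V = (3.649, 7.594). ∠PVQ = 127.4° gives VQ at 77.70° from the x-axis; with |VQ| = 29.7, Q = (9.976, 36.61). Then |FQ| = |Q − F| = 24.37.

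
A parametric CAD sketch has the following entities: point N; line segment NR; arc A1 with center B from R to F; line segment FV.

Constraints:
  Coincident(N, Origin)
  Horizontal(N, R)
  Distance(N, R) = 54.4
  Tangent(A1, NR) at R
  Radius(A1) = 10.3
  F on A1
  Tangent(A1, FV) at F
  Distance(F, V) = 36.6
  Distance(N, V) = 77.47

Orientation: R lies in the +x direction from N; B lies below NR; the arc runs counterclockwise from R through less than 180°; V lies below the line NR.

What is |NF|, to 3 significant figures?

47.5

N is at the origin; N and R share the same y with |NR| = 54.4 and R on the +x side, so R = (54.4, 0.00). Tangency of A1 to NR means the radius BR is perpendicular to NR, so B = R + (0, -10.3) = (54.4, -10.3). Since BF ⟂ FV (tangency), |BV| = √(10.3² + 36.6²) = 38.0 regardless of where F sits on A1. So V lies on both circle(N, 77.47) and circle(B, 38.0); the below-NR intersection is V = (61.0, -47.7). F is the foot of the tangent from V: F = (45.1, -14.8).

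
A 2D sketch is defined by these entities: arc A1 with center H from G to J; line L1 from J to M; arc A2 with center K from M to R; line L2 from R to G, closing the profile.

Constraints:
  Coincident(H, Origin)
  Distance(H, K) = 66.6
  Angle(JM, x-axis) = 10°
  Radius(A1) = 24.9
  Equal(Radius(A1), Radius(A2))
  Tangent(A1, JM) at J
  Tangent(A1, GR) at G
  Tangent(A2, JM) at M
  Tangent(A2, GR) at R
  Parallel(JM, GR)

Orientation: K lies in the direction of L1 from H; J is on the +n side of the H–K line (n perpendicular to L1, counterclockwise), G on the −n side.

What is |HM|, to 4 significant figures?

71.10

The slot axis is L1's direction at 10.0°, so u = (cos 10.0°, sin 10.0°) = (0.9848, 0.1736) and n = (−sin 10.0°, cos 10.0°) = (-0.1736, 0.9848). H is at the origin and K lies 66.6 along u from H, so K = 66.6·u = (65.59, 11.56). Tangency of A1 to both parallel lines with radius 24.9 puts J and G at H ± 24.9·n: J = (-4.324, 24.52), G = (4.324, -24.52). Equal radii place M and R the same way about K: M = K + 24.9·n = (61.26, 36.09), R = K − 24.9·n = (69.91, -12.96). Then |HM| = |M − H| = 71.10.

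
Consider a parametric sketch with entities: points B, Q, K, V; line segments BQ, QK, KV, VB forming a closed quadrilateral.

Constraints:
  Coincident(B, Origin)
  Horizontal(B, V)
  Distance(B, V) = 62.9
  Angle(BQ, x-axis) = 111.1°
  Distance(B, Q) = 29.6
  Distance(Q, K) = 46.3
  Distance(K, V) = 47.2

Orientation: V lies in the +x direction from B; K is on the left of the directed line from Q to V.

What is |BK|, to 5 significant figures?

51.137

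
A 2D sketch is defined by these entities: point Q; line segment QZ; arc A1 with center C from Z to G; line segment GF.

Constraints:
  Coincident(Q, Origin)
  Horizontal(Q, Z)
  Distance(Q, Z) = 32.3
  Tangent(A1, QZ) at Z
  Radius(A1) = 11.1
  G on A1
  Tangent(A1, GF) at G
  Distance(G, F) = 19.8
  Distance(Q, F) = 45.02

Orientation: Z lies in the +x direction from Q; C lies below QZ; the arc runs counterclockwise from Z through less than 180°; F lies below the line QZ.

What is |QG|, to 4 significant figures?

26.97

Q is at the origin; Q and Z share the same y with |QZ| = 32.3 and Z on the +x side, so Z = (32.30, 0.000). The tangent condition forces CZ to be normal to QZ, so C = Z + (0, -11.1) = (32.30, -11.10). Since CG ⟂ GF (tangency), |CF| = √(11.1² + 19.8²) = 22.70 regardless of where G sits on A1. So F lies on both circle(Q, 45.02) and circle(C, 22.70); the below-QZ intersection is F = (29.88, -33.67). G is the foot of the tangent from F: G = (22.10, -15.47).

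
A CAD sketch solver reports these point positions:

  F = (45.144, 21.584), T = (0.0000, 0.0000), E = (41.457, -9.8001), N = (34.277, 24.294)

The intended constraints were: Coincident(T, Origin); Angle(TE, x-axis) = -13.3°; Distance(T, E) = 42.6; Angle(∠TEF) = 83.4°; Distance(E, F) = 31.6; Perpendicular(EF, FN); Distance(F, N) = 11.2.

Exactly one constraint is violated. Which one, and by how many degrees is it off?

Perpendicular(EF, FN) — off by 7.30°.

T = (0.00, 0.00) ✓; TE at -13.30° ✓; |TE| = 42.60 ✓; ∠TEF = 83.40° ✓; |EF| = 31.60 ✓; ∠(EF, FN) = 82.70° ✗; |FN| = 11.20 ✓.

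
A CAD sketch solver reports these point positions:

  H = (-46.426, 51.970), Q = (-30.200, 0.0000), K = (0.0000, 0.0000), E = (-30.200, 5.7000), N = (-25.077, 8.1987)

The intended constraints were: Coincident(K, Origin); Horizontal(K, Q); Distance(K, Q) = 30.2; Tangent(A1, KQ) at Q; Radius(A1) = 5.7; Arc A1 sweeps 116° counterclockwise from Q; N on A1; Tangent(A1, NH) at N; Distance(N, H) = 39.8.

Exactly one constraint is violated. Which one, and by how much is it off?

Distance(N, H) = 39.8 — off by 8.90.

K = (0.00, 0.00) ✓; K.y = 0.00, Q.y = 0.00 ✓; |KQ| = 30.20 ✓; ∠(EQ, QK) = 90.00° ✓; |EQ| = 5.700 ✓; bearing(E→N) − bearing(E→Q) = 116.0° ✓; |EN| = 5.700 ✓; ∠(EN, NH) = 90.00° ✓; |NH| = 48.70 ✗.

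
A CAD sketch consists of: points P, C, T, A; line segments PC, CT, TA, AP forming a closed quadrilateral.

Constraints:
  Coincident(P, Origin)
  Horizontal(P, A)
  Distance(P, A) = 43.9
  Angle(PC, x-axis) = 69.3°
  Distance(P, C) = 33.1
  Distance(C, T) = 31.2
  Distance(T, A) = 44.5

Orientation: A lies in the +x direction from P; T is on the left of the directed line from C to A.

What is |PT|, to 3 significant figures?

59.6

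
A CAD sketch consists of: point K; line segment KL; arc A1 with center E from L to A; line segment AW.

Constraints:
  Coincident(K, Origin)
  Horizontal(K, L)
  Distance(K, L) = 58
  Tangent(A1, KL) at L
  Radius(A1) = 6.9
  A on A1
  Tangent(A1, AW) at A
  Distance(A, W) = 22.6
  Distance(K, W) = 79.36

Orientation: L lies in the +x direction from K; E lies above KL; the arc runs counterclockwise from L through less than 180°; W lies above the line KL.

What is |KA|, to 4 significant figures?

63.81

K is at the origin; K and L share the same y with |KL| = 58.0 and L on the +x side, so L = (58.00, 0.000). Since A1 is tangent to KL there, EL ⟂ KL, so E = L + (0, 6.9) = (58.00, 6.900). Since EA ⟂ AW (tangency), |EW| = √(6.9² + 22.6²) = 23.63 regardless of where A sits on A1. So W lies on both circle(K, 79.36) and circle(E, 23.63); the above-KL intersection is W = (76.29, 21.86). A is the foot of the tangent from W: A = (63.74, 3.068).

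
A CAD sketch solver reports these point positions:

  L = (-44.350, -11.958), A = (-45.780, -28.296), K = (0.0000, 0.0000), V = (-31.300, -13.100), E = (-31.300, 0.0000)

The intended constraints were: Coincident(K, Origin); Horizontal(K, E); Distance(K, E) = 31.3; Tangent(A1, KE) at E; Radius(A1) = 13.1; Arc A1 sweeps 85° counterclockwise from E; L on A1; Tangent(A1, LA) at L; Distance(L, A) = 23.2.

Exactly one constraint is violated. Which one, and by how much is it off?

Distance(L, A) = 23.2 — off by 6.80.

K = (0.00, 0.00) ✓; K.y = 0.00, E.y = 0.00 ✓; |KE| = 31.30 ✓; ∠(VE, EK) = 90.00° ✓; |VE| = 13.10 ✓; bearing(V→L) − bearing(V→E) = 85.00° ✓; |VL| = 13.10 ✓; ∠(VL, LA) = 90.00° ✓; |LA| = 16.40 ✗.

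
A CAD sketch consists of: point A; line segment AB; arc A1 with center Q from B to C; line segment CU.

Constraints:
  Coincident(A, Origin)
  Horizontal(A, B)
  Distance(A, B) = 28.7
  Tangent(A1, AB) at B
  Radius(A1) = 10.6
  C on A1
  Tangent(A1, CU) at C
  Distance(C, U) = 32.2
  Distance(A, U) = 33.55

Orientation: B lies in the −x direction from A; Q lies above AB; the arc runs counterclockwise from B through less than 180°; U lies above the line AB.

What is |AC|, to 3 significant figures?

20.2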